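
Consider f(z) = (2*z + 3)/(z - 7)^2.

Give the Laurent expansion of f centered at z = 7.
Put w = z - (7), i.e. z = w + 7. The denominator is w^2, so it suffices to rewrite the numerator in powers of w.

P(z) = 2*z + 3
P(w + 7) = 17 + 2*w

Dividing each term by w^2:
  f = 17/w^2 + 2/w

Substituting back w = z - 7:
  f(z) = 17/(z - 7)^2 + 2/(z - 7)

The series is finite because the numerator is a polynomial; the negative powers form the principal part, and the coefficient of 1/(z - 7) gives Res(f, 7) = 2.

Final answer: 17/(z - 7)^2 + 2/(z - 7)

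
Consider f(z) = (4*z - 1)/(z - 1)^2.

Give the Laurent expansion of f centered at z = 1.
Put w = z - (1), i.e. z = w + 1. The denominator is w^2, so it suffices to rewrite the numerator in powers of w.

P(z) = 4*z - 1
P(w + 1) = 3 + 4*w

Dividing each term by w^2:
  f = 3/w^2 + 4/w

Substituting back w = z - 1:
  f(z) = 3/(z - 1)^2 + 4/(z - 1)

The series is finite because the numerator is a polynomial; the negative powers form the principal part, and the coefficient of 1/(z - 1) gives Res(f, 1) = 4.

Final answer: 3/(z - 1)^2 + 4/(z - 1)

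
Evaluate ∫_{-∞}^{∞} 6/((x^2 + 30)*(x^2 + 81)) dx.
pi*(-10 + 3*sqrt(30))/765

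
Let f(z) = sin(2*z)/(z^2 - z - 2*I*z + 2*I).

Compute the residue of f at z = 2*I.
Write f(z) = P(z)/Q(z) with P(z) = sin(2*z) and Q(z) = z^2 - z - 2*I*z + 2*I.
The denominator factors as Q(z) = (z - 1)*(z - 2*I), so z = 2*I is a simple zero of Q and P is analytic there; z = 2*I is therefore a simple pole and
  Res(f, z₀) = P(z₀)/Q'(z₀).

Q'(z) = 2*z - 1 - 2*I, so Q'(2*I) = -1 + 2*I.
P(2*I) = I*sinh(4).

Res(f, 2*I) = (I*sinh(4))/(-1 + 2*I) = (2/5 - I/5)*sinh(4)

Final answer: (2/5 - I/5)*sinh(4)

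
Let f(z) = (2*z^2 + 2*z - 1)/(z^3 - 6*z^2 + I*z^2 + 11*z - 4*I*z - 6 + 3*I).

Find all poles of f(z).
The singularities of f are the zeros of the denominator. Factoring,
  z^3 - 6*z^2 + I*z^2 + 11*z - 4*I*z - 6 + 3*I = (z - 3)*(z - 2 + I)*(z - 1)
so the candidates are z = 3, z = 2 - I, z = 1.

Check the numerator P(z) = 2*z^2 + 2*z - 1 at each one:
  P(3) = 23 ≠ 0, so z = 3 is a (simple) pole.
  P(2 - I) = 9 - 10*I ≠ 0, so z = 2 - I is a (simple) pole.
  P(1) = 3 ≠ 0, so z = 1 is a (simple) pole.

Poles of f: {1, 2 - I, 3}

Final answer: {1, 2 - I, 3}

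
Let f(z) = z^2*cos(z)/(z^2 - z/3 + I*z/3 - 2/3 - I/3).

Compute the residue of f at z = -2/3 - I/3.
Write f(z) = P(z)/Q(z) with P(z) = z^2*cos(z) and Q(z) = z^2 - z/3 + I*z/3 - 2/3 - I/3.
The denominator factors as Q(z) = (z - 1)*(z + 2/3 + I/3), so z = -2/3 - I/3 is a simple zero of Q and P is analytic there; z = -2/3 - I/3 is therefore a simple pole and
  Res(f, z₀) = P(z₀)/Q'(z₀).

Q'(z) = 2*z - 1/3 + I/3, so Q'(-2/3 - I/3) = -5/3 - I/3.
P(-2/3 - I/3) = (1/3 + 4*I/9)*cos(2/3 + I/3).

Res(f, -2/3 - I/3) = ((1/3 + 4*I/9)*cos(2/3 + I/3))/(-5/3 - I/3) = (-19/78 - 17*I/78)*cos(2/3 + I/3)

Final answer: (-19/78 - 17*I/78)*cos(2/3 + I/3)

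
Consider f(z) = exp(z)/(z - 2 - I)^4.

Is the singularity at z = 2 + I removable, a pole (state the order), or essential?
pole of order 4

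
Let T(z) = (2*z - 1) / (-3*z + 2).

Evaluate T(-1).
Substitute z = -1:
  numerator:   2*(-1) - 1 = -3
  denominator: -3*(-1) + 2 = 5
T(-1) = (-3)/(5) = -3/5

Final answer: -3/5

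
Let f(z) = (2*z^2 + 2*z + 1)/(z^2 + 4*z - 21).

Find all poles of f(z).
The singularities of f are the zeros of the denominator. Factoring,
  z^2 + 4*z - 21 = (z + 7)*(z - 3)
so the candidates are z = -7, z = 3.

Check the numerator P(z) = 2*z^2 + 2*z + 1 at each one:
  P(-7) = 85 ≠ 0, so z = -7 is a (simple) pole.
  P(3) = 25 ≠ 0, so z = 3 is a (simple) pole.

Poles of f: {-7, 3}

Final answer: {-7, 3}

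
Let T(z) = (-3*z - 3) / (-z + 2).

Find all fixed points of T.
T(z) = z means -3*z - 3 = z*(-z + 2), i.e.
  -z^2 + 5*z + 3 = 0.
Discriminant: (5)^2 - 4*(-1)*(3) = 37, so the roots are real.
  z = (-5 ± sqrt(37))/(2*(-1))
Fixed points: {5/2 - sqrt(37)/2, 5/2 + sqrt(37)/2}

Final answer: {5/2 - sqrt(37)/2, 5/2 + sqrt(37)/2}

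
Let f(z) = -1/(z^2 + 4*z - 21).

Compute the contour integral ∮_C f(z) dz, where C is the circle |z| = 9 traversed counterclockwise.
By the residue theorem, ∮_C f(z) dz = 2πi · (sum of the residues of f at the poles inside |z| = 9).

The denominator factors as (z + 7)*(z - 3), so the singularities of f are simple poles at z = -7, z = 3.
  |-7|² = 49 < 81 = 9², so this pole is inside the contour.
  |3|² = 9 < 81 = 9², so this pole is inside the contour.

With P(z) = -1 and Q(z) = z^2 + 4*z - 21, each pole is simple, so Res(f, z₀) = P(z₀)/Q'(z₀) with Q'(z) = 2*z + 4.
  Res(f, -7) = P(-7)/Q'(-7) = (-1)/(-10) = 1/10
  Res(f, 3) = P(3)/Q'(3) = (-1)/(10) = -1/10

Sum of residues inside C: 0
∮_C f(z) dz = 2πi · (0) = 0

Final answer: 0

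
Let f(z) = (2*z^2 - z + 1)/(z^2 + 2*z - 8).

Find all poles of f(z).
The singularities of f are the zeros of the denominator. Factoring,
  z^2 + 2*z - 8 = (z + 4)*(z - 2)
so the candidates are z = -4, z = 2.

Check the numerator P(z) = 2*z^2 - z + 1 at each one:
  P(-4) = 37 ≠ 0, so z = -4 is a (simple) pole.
  P(2) = 7 ≠ 0, so z = 2 is a (simple) pole.

Poles of f: {-4, 2}

Final answer: {-4, 2}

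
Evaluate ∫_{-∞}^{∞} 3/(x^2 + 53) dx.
Let f(z) = 3/(z^2 + 53). The denominator has no real zeros and deg Q - deg P = 2 ≥ 2, so the integral of f over the upper semicircle |z| = R tends to 0 as R → ∞. Closing the contour in the upper half-plane,
  ∫_{-∞}^{∞} f(x) dx = 2πi · Σ Res(f, z_k)  over the poles with Im z_k > 0.

Zeros of the denominator: z^2 + 53 = 0 gives z = ±sqrt(53)*I.
Upper half-plane: z = sqrt(53)*I (simple).

Each pole is a simple zero of Q(z) = z^2 + 53, so Res(f, z₀) = P(z₀)/Q'(z₀) with P(z) = 3, Q'(z) = 2*z:
  Res(f, sqrt(53)*I) = (3)/(2*sqrt(53)*I) = -3*sqrt(53)*I/106

∫_{-∞}^{∞} f(x) dx = 2πi · (-3*sqrt(53)*I/106) = 3*sqrt(53)*pi/53

Final answer: 3*sqrt(53)*pi/53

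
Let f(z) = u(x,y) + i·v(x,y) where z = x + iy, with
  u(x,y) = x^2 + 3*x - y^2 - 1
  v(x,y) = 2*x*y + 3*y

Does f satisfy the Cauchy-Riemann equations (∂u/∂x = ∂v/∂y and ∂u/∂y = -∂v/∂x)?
∂u/∂x = 2*x + 3
∂v/∂y = 2*x + 3
∂u/∂y = -2*y
∂v/∂x = 2*y
∂u/∂x = ∂v/∂y and ∂u/∂y = -∂v/∂x hold identically; f is analytic.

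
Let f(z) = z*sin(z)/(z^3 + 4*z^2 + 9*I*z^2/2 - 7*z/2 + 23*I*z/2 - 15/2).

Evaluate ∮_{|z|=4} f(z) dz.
By the residue theorem, ∮_C f(z) dz = 2πi · (sum of the residues of f at the poles inside |z| = 4).

The denominator factors as (z + 3 + 3*I/2)*(z + I)*(z + 1 + 2*I), so the singularities of f are simple poles at z = -3 - 3*I/2, z = -I, z = -1 - 2*I.
  |-3 - 3*I/2|² = 45/4 < 16 = 4², so this pole is inside the contour.
  |-I|² = 1 < 16 = 4², so this pole is inside the contour.
  |-1 - 2*I|² = 5 < 16 = 4², so this pole is inside the contour.

With P(z) = z*sin(z) and Q(z) = z^3 + 4*z^2 + 9*I*z^2/2 - 7*z/2 + 23*I*z/2 - 15/2, each pole is simple, so Res(f, z₀) = P(z₀)/Q'(z₀) with Q'(z) = 3*z^2 + 8*z + 9*I*z - 7/2 + 23*I/2.
  Res(f, -3 - 3*I/2) = P(-3 - 3*I/2)/Q'(-3 - 3*I/2) = ((3 + 3*I/2)*sin(3 + 3*I/2))/(25/4 - I/2) = (288/629 + 174*I/629)*sin(3 + 3*I/2)
  Res(f, -I) = P(-I)/Q'(-I) = (-sinh(1))/(5/2 + 7*I/2) = (-5/37 + 7*I/37)*sinh(1)
  Res(f, -1 - 2*I) = P(-1 - 2*I)/Q'(-1 - 2*I) = ((1 + 2*I)*sin(1 + 2*I))/(-5/2 - 3*I/2) = (-11/17 - 7*I/17)*sin(1 + 2*I)

Sum of residues inside C: (-11/17 - 7*I/17)*sin(1 + 2*I) + (288/629 + 174*I/629)*sin(3 + 3*I/2) + (-5/37 + 7*I/37)*sinh(1)
∮_C f(z) dz = 2πi · ((-11/17 - 7*I/17)*sin(1 + 2*I) + (288/629 + 174*I/629)*sin(3 + 3*I/2) + (-5/37 + 7*I/37)*sinh(1)) = pi*(14/17 - 22*I/17)*sin(1 + 2*I) + pi*(-14/37 - 10*I/37)*sinh(1) + pi*(-348/629 + 576*I/629)*sin(3 + 3*I/2)

Final answer: pi*(14/17 - 22*I/17)*sin(1 + 2*I) + pi*(-14/37 - 10*I/37)*sinh(1) + pi*(-348/629 + 576*I/629)*sin(3 + 3*I/2)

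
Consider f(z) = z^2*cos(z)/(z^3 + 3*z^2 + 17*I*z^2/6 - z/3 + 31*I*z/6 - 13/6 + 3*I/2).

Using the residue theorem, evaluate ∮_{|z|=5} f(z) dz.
pi*(-12/17 + 66*I/17)*cos(2 + 3*I/2) + pi*(60/221 - 168*I/221)*cosh(1) + pi*(96/221 - 248*I/221)*cos(1 + I/3)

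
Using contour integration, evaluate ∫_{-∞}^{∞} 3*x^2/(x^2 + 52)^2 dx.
3*sqrt(13)*pi/52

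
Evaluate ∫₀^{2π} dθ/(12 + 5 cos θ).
Let J = ∫₀^{2π} dθ/(12 + 5 cos θ).
Put z = e^{iθ}: then cos θ = (z + 1/z)/2, dθ = dz/(iz), and z runs once counterclockwise around |z| = 1:
  J = ∮_{|z|=1} 1/(12 + 5*(z + 1/z)/2) · dz/(iz) = (2/i) ∮_{|z|=1} dz/(5*z^2 + 24*z + 5).
The roots of 5*z^2 + 24*z + 5 are z = (-12 ± sqrt(12^2 - 5^2))/5, with sqrt(119) = sqrt(119); their product is 1, so only z₊ = -12/5 + sqrt(119)/5 lies inside the unit circle (z₋ = -12/5 - sqrt(119)/5 lies outside).
z₊ is a simple zero of q(z) = 5*z^2 + 24*z + 5, so Res(1/q, z₊) = 1/q'(z₊) with q'(z) = 10*z + 24; and q'(z₊) = 5*(z₊ - z₋) = 2*sqrt(119).
Therefore J = (2/i) · 2πi · 1/(2*sqrt(119)) = 2*pi/(sqrt(119)) = 2*sqrt(119)*pi/119

Final answer: 2*sqrt(119)*pi/119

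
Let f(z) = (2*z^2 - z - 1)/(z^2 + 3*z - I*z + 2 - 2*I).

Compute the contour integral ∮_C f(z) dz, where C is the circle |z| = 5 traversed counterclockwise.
By the residue theorem, ∮_C f(z) dz = 2πi · (sum of the residues of f at the poles inside |z| = 5).

The denominator factors as (z + 2)*(z + 1 - I), so the singularities of f are simple poles at z = -2, z = -1 + I.
  |-2|² = 4 < 25 = 5², so this pole is inside the contour.
  |-1 + I|² = 2 < 25 = 5², so this pole is inside the contour.

With P(z) = 2*z^2 - z - 1 and Q(z) = z^2 + 3*z - I*z + 2 - 2*I, each pole is simple, so Res(f, z₀) = P(z₀)/Q'(z₀) with Q'(z) = 2*z + 3 - I.
  Res(f, -2) = P(-2)/Q'(-2) = (9)/(-1 - I) = -9/2 + 9*I/2
  Res(f, -1 + I) = P(-1 + I)/Q'(-1 + I) = (-5*I)/(1 + I) = -5/2 - 5*I/2

Sum of residues inside C: -7 + 2*I
∮_C f(z) dz = 2πi · (-7 + 2*I) = pi*(-4 - 14*I)

Final answer: pi*(-4 - 14*I)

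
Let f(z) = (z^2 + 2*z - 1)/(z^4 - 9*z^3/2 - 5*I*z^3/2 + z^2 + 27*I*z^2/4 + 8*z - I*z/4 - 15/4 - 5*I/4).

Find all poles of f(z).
{-1 + I/2, 1/2, 2 + I, 3 + I}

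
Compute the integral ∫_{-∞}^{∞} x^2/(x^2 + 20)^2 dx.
Let f(z) = z^2/(z^2 + 20)^2. The denominator has no real zeros and deg Q - deg P = 2 ≥ 2, so the integral of f over the upper semicircle |z| = R tends to 0 as R → ∞. Closing the contour in the upper half-plane,
  ∫_{-∞}^{∞} f(x) dx = 2πi · Σ Res(f, z_k)  over the poles with Im z_k > 0.

Zeros of the denominator: z^2 + 20 = 0 gives z = ±2*sqrt(5)*I.
Upper half-plane: z = 2*sqrt(5)*I (a pole of order 2).

Write f(z) = g(z)/(z - 2*sqrt(5)*I)^2 with g(z) = z^2/(z + 2*sqrt(5)*I)^2. For a double pole, Res(f, z₀) = g'(z₀):
  g'(z) = 4*sqrt(5)*I*z/(z + 2*sqrt(5)*I)^3
  Res(f, 2*sqrt(5)*I) = g'(2*sqrt(5)*I) = -sqrt(5)*I/40

∫_{-∞}^{∞} f(x) dx = 2πi · (-sqrt(5)*I/40) = sqrt(5)*pi/20

Final answer: sqrt(5)*pi/20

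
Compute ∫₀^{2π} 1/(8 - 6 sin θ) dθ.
Call the integral J. The integrand is 2π-periodic and we integrate over a full period, so shifting θ does not change the value (θ → θ + π/2 turns sin θ into cos θ; θ → θ + π flips the sign of the trig term). Hence
  J = ∫₀^{2π} dθ/(8 + 6 cos θ).
Put z = e^{iθ}: then cos θ = (z + 1/z)/2, dθ = dz/(iz), and z runs once counterclockwise around |z| = 1:
  J = ∮_{|z|=1} 1/(8 + 6*(z + 1/z)/2) · dz/(iz) = (2/i) ∮_{|z|=1} dz/(6*z^2 + 16*z + 6).
The roots of 6*z^2 + 16*z + 6 are z = (-8 ± sqrt(8^2 - 6^2))/6, with sqrt(28) = 2*sqrt(7); their product is 1, so only z₊ = -4/3 + sqrt(7)/3 lies inside the unit circle (z₋ = -4/3 - sqrt(7)/3 lies outside).
z₊ is a simple zero of q(z) = 6*z^2 + 16*z + 6, so Res(1/q, z₊) = 1/q'(z₊) with q'(z) = 12*z + 16; and q'(z₊) = 6*(z₊ - z₋) = 4*sqrt(7).
Therefore J = (2/i) · 2πi · 1/(4*sqrt(7)) = 2*pi/(2*sqrt(7)) = sqrt(7)*pi/7

Final answer: sqrt(7)*pi/7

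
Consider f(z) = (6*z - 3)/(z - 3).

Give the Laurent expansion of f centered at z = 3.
Put w = z - (3), i.e. z = w + 3. The denominator is w, so it suffices to rewrite the numerator in powers of w.

P(z) = 6*z - 3
P(w + 3) = 15 + 6*w

Dividing each term by w:
  f = 15/w + 6

Substituting back w = z - 3:
  f(z) = 15/(z - 3) + 6

The series is finite because the numerator is a polynomial; the negative powers form the principal part, and the coefficient of 1/(z - 3) gives Res(f, 3) = 15.

Final answer: 15/(z - 3) + 6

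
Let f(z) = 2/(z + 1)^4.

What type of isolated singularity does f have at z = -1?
Write f(z) = g(z)/(z + 1)^4 with g(z) = 2.
g is entire and g(-1) = 2 ≠ 0, so no factor of (z + 1) cancels: the Laurent expansion of f about z = -1 starts at the power -4, i.e. lim_{z→z₀} (z - z₀)^4 f(z) = 2 is finite and nonzero.
So z = -1 is a pole of order 4.

Final answer: pole of order 4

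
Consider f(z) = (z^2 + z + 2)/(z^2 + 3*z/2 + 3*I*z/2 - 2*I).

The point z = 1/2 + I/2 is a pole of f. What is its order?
Factor the denominator:
  z^2 + 3*z/2 + 3*I*z/2 - 2*I = (z - 1/2 - I/2)*(z + 2 + 2*I)

The numerator P(z) = z^2 + z + 2 has P(1/2 + I/2) = 5/2 + I ≠ 0, so no factor of (z - 1/2 - I/2) cancels.
Near z = 1/2 + I/2 we can therefore write f(z) = g(z)/(z - 1/2 - I/2) with g analytic at 1/2 + I/2 and g(1/2 + I/2) ≠ 0 (g is the numerator divided by the remaining denominator factors).

Hence z = 1/2 + I/2 is a pole of order 1.

Final answer: 1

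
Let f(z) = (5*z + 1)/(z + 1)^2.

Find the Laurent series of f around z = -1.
Put w = z - (-1), i.e. z = w - 1. The denominator is w^2, so it suffices to rewrite the numerator in powers of w.

P(z) = 5*z + 1
P(w - 1) = -4 + 5*w

Dividing each term by w^2:
  f = -4/w^2 + 5/w

Substituting back w = z + 1:
  f(z) = -4/(z + 1)^2 + 5/(z + 1)

The series is finite because the numerator is a polynomial; the negative powers form the principal part, and the coefficient of 1/(z + 1) gives Res(f, -1) = 5.

Final answer: -4/(z + 1)^2 + 5/(z + 1)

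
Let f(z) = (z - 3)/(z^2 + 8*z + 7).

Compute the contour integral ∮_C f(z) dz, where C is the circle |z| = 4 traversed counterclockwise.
By the residue theorem, ∮_C f(z) dz = 2πi · (sum of the residues of f at the poles inside |z| = 4).

The denominator factors as (z + 1)*(z + 7), so the singularities of f are simple poles at z = -1, z = -7.
  |-1|² = 1 < 16 = 4², so this pole is inside the contour.
  |-7|² = 49 > 16 = 4², so this pole is outside the contour.

With P(z) = z - 3 and Q(z) = z^2 + 8*z + 7, each pole is simple, so Res(f, z₀) = P(z₀)/Q'(z₀) with Q'(z) = 2*z + 8.
  Res(f, -1) = P(-1)/Q'(-1) = (-4)/(6) = -2/3

∮_C f(z) dz = 2πi · (-2/3) = -4*I*pi/3

Final answer: -4*I*pi/3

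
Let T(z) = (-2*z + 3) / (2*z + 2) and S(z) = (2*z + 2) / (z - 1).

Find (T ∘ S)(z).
(-z - 7)/(6*z + 2)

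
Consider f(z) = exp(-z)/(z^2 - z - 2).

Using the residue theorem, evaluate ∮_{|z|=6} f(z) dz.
-2*exp(1)*I*pi/3 + 2*I*pi*exp(-2)/3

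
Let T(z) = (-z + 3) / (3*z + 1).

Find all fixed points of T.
T(z) = z means -z + 3 = z*(3*z + 1), i.e.
  3*z^2 + 2*z - 3 = 0.
Discriminant: (2)^2 - 4*(3)*(-3) = 40, so the roots are real.
  z = (-2 ± sqrt(40))/(2*(3))
Fixed points: {-sqrt(10)/3 - 1/3, -1/3 + sqrt(10)/3}

Final answer: {-sqrt(10)/3 - 1/3, -1/3 + sqrt(10)/3}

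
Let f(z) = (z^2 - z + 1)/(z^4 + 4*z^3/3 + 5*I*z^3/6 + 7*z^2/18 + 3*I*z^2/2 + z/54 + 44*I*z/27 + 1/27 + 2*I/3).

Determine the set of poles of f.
The singularities of f are the zeros of the denominator. Factoring,
  z^4 + 4*z^3/3 + 5*I*z^3/6 + 7*z^2/18 + 3*I*z^2/2 + z/54 + 44*I*z/27 + 1/27 + 2*I/3 = (z + 1/3 - 2*I/3)*(z + 1 + I/2)*(z + 2/3)*(z - 2/3 + I)
so the candidates are z = -1/3 + 2*I/3, z = -1 - I/2, z = -2/3, z = 2/3 - I.

Check the numerator P(z) = z^2 - z + 1 at each one:
  P(-1/3 + 2*I/3) = 1 - 10*I/9 ≠ 0, so z = -1/3 + 2*I/3 is a (simple) pole.
  P(-1 - I/2) = 11/4 + 3*I/2 ≠ 0, so z = -1 - I/2 is a (simple) pole.
  P(-2/3) = 19/9 ≠ 0, so z = -2/3 is a (simple) pole.
  P(2/3 - I) = -2/9 - I/3 ≠ 0, so z = 2/3 - I is a (simple) pole.

Poles of f: {-1 - I/2, -2/3, -1/3 + 2*I/3, 2/3 - I}

Final answer: {-1 - I/2, -2/3, -1/3 + 2*I/3, 2/3 - I}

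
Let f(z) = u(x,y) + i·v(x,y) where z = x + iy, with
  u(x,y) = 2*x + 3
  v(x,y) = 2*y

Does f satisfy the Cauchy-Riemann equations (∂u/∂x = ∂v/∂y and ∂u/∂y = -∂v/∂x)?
∂u/∂x = 2
∂v/∂y = 2
∂u/∂y = 0
∂v/∂x = 0
∂u/∂x = ∂v/∂y and ∂u/∂y = -∂v/∂x hold identically; f is analytic.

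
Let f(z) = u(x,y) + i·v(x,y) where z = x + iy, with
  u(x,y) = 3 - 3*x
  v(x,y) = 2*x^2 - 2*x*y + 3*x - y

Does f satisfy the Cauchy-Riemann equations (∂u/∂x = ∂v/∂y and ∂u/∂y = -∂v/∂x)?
∂u/∂x = -3
∂v/∂y = -2*x - 1
∂u/∂y = 0
∂v/∂x = 4*x - 2*y + 3
∂u/∂x ≠ ∂v/∂y and ∂u/∂y ≠ -∂v/∂x; the Cauchy-Riemann equations are not satisfied, so f is not analytic.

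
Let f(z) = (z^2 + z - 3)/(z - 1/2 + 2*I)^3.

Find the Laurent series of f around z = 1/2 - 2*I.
(-25/4 - 4*I)/(z - 1/2 + 2*I)^3 + (2 - 4*I)/(z - 1/2 + 2*I)^2 + 1/(z - 1/2 + 2*I)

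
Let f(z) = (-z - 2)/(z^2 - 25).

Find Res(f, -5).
Write f(z) = P(z)/Q(z) with P(z) = -z - 2 and Q(z) = z^2 - 25.
The denominator factors as Q(z) = (z + 5)*(z - 5), so z = -5 is a simple zero of Q and P is analytic there; z = -5 is therefore a simple pole and
  Res(f, z₀) = P(z₀)/Q'(z₀).

Q'(z) = 2*z, so Q'(-5) = -10.
P(-5) = 3.

Res(f, -5) = (3)/(-10) = -3/10

Final answer: -3/10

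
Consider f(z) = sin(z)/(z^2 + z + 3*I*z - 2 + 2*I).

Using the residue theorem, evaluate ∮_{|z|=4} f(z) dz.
By the residue theorem, ∮_C f(z) dz = 2πi · (sum of the residues of f at the poles inside |z| = 4).

The denominator factors as (z + 1 + I)*(z + 2*I), so the singularities of f are simple poles at z = -1 - I, z = -2*I.
  |-1 - I|² = 2 < 16 = 4², so this pole is inside the contour.
  |-2*I|² = 4 < 16 = 4², so this pole is inside the contour.

With P(z) = sin(z) and Q(z) = z^2 + z + 3*I*z - 2 + 2*I, each pole is simple, so Res(f, z₀) = P(z₀)/Q'(z₀) with Q'(z) = 2*z + 1 + 3*I.
  Res(f, -1 - I) = P(-1 - I)/Q'(-1 - I) = (-sin(1 + I))/(-1 + I) = (1/2 + I/2)*sin(1 + I)
  Res(f, -2*I) = P(-2*I)/Q'(-2*I) = (-I*sinh(2))/(1 - I) = (1/2 - I/2)*sinh(2)

Sum of residues inside C: (1/2 - I/2)*sinh(2) + (1/2 + I/2)*sin(1 + I)
∮_C f(z) dz = 2πi · ((1/2 - I/2)*sinh(2) + (1/2 + I/2)*sin(1 + I)) = pi*(-1 + I)*sin(1 + I) + pi*(1 + I)*sinh(2)

Final answer: pi*(-1 + I)*sin(1 + I) + pi*(1 + I)*sinh(2)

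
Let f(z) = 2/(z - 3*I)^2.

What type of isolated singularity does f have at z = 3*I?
pole of order 2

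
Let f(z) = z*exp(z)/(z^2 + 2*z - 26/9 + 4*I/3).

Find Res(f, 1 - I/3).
Write f(z) = P(z)/Q(z) with P(z) = z*exp(z) and Q(z) = z^2 + 2*z - 26/9 + 4*I/3.
The denominator factors as Q(z) = (z - 1 + I/3)*(z + 3 - I/3), so z = 1 - I/3 is a simple zero of Q and P is analytic there; z = 1 - I/3 is therefore a simple pole and
  Res(f, z₀) = P(z₀)/Q'(z₀).

Q'(z) = 2*z + 2, so Q'(1 - I/3) = 4 - 2*I/3.
P(1 - I/3) = (1 - I/3)*exp(1 - I/3).

Res(f, 1 - I/3) = ((1 - I/3)*exp(1 - I/3))/(4 - 2*I/3) = (19/74 - 3*I/74)*exp(1 - I/3)

Final answer: (19/74 - 3*I/74)*exp(1 - I/3)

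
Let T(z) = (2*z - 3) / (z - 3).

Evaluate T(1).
1/2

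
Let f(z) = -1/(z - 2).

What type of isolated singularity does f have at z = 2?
pole of order 1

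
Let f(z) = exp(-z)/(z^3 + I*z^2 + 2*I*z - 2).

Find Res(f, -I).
(-1/5 - 2*I/5)*exp(I)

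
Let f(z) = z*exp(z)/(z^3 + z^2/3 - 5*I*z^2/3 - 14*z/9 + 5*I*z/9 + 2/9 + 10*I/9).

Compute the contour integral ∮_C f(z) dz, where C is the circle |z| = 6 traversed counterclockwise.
By the residue theorem, ∮_C f(z) dz = 2πi · (sum of the residues of f at the poles inside |z| = 6).

The denominator factors as (z + 2/3 - I)*(z - 1)*(z + 2/3 - 2*I/3), so the singularities of f are simple poles at z = -2/3 + I, z = 1, z = -2/3 + 2*I/3.
  |-2/3 + I|² = 13/9 < 36 = 6², so this pole is inside the contour.
  |1|² = 1 < 36 = 6², so this pole is inside the contour.
  |-2/3 + 2*I/3|² = 8/9 < 36 = 6², so this pole is inside the contour.

With P(z) = z*exp(z) and Q(z) = z^3 + z^2/3 - 5*I*z^2/3 - 14*z/9 + 5*I*z/9 + 2/9 + 10*I/9, each pole is simple, so Res(f, z₀) = P(z₀)/Q'(z₀) with Q'(z) = 3*z^2 + 2*z/3 - 10*I*z/3 - 14/9 + 5*I/9.
  Res(f, -2/3 + I) = P(-2/3 + I)/Q'(-2/3 + I) = ((-2/3 + I)*exp(-2/3 + I))/(-1/3 - 5*I/9) = (-27/34 - 57*I/34)*exp(-2/3 + I)
  Res(f, 1) = P(1)/Q'(1) = (exp(1))/(19/9 - 25*I/9) = exp(1)*(171/986 + 225*I/986)
  Res(f, -2/3 + 2*I/3) = P(-2/3 + 2*I/3)/Q'(-2/3 + 2*I/3) = ((-2/3 + 2*I/3)*exp(-2/3 + 2*I/3))/(2/9 + 5*I/9) = (18/29 + 42*I/29)*exp(-2/3 + 2*I/3)

Sum of residues inside C: (-27/34 - 57*I/34)*exp(-2/3 + I) + exp(1)*(171/986 + 225*I/986) + (18/29 + 42*I/29)*exp(-2/3 + 2*I/3)
∮_C f(z) dz = 2πi · ((-27/34 - 57*I/34)*exp(-2/3 + I) + exp(1)*(171/986 + 225*I/986) + (18/29 + 42*I/29)*exp(-2/3 + 2*I/3)) = pi*(-84/29 + 36*I/29)*exp(-2/3 + 2*I/3) + exp(1)*pi*(-225/493 + 171*I/493) + pi*(57/17 - 27*I/17)*exp(-2/3 + I)

Final answer: pi*(-84/29 + 36*I/29)*exp(-2/3 + 2*I/3) + exp(1)*pi*(-225/493 + 171*I/493) + pi*(57/17 - 27*I/17)*exp(-2/3 + I)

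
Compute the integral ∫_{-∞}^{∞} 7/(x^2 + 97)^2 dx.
Let f(z) = 7/(z^2 + 97)^2. The denominator has no real zeros and deg Q - deg P = 4 ≥ 2, so the integral of f over the upper semicircle |z| = R tends to 0 as R → ∞. Closing the contour in the upper half-plane,
  ∫_{-∞}^{∞} f(x) dx = 2πi · Σ Res(f, z_k)  over the poles with Im z_k > 0.

Zeros of the denominator: z^2 + 97 = 0 gives z = ±sqrt(97)*I.
Upper half-plane: z = sqrt(97)*I (a pole of order 2).

Write f(z) = g(z)/(z - sqrt(97)*I)^2 with g(z) = 7/(z + sqrt(97)*I)^2. For a double pole, Res(f, z₀) = g'(z₀):
  g'(z) = -14/(z + sqrt(97)*I)^3
  Res(f, sqrt(97)*I) = g'(sqrt(97)*I) = -7*sqrt(97)*I/37636

∫_{-∞}^{∞} f(x) dx = 2πi · (-7*sqrt(97)*I/37636) = 7*sqrt(97)*pi/18818

Final answer: 7*sqrt(97)*pi/18818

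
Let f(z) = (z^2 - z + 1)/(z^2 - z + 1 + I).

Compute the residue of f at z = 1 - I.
Write f(z) = P(z)/Q(z) with P(z) = z^2 - z + 1 and Q(z) = z^2 - z + 1 + I.
The denominator factors as Q(z) = (z - I)*(z - 1 + I), so z = 1 - I is a simple zero of Q and P is analytic there; z = 1 - I is therefore a simple pole and
  Res(f, z₀) = P(z₀)/Q'(z₀).

Q'(z) = 2*z - 1, so Q'(1 - I) = 1 - 2*I.
P(1 - I) = -I.

Res(f, 1 - I) = (-I)/(1 - 2*I) = 2/5 - I/5

Final answer: 2/5 - I/5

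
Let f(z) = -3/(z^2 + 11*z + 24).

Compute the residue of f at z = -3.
Write f(z) = P(z)/Q(z) with P(z) = -3 and Q(z) = z^2 + 11*z + 24.
The denominator factors as Q(z) = (z + 8)*(z + 3), so z = -3 is a simple zero of Q and P is analytic there; z = -3 is therefore a simple pole and
  Res(f, z₀) = P(z₀)/Q'(z₀).

Q'(z) = 2*z + 11, so Q'(-3) = 5.
P(-3) = -3.

Res(f, -3) = (-3)/(5) = -3/5

Final answer: -3/5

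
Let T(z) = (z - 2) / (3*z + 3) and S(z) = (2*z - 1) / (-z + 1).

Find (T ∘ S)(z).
(T ∘ S)(z) = T(S(z)) = ((1)*S(z) + (-2))/((3)*S(z) + (3)). Multiply numerator and denominator by -z + 1:
  numerator:   (1)*(2*z - 1) + (-2)*(-z + 1) = 4*z - 3
  denominator: (3)*(2*z - 1) + (3)*(-z + 1) = 3*z
(T ∘ S)(z) = (4*z - 3)/(3*z)

Final answer: (4*z - 3)/(3*z)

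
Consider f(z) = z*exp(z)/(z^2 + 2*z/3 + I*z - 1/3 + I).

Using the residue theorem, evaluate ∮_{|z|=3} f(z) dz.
pi*(18/25 + 26*I/25)*exp(1/3 - I) + pi*(-18/25 + 24*I/25)*exp(-1)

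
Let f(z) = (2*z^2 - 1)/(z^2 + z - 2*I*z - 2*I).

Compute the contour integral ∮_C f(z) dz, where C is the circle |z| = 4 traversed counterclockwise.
By the residue theorem, ∮_C f(z) dz = 2πi · (sum of the residues of f at the poles inside |z| = 4).

The denominator factors as (z + 1)*(z - 2*I), so the singularities of f are simple poles at z = -1, z = 2*I.
  |-1|² = 1 < 16 = 4², so this pole is inside the contour.
  |2*I|² = 4 < 16 = 4², so this pole is inside the contour.

With P(z) = 2*z^2 - 1 and Q(z) = z^2 + z - 2*I*z - 2*I, each pole is simple, so Res(f, z₀) = P(z₀)/Q'(z₀) with Q'(z) = 2*z + 1 - 2*I.
  Res(f, -1) = P(-1)/Q'(-1) = (1)/(-1 - 2*I) = -1/5 + 2*I/5
  Res(f, 2*I) = P(2*I)/Q'(2*I) = (-9)/(1 + 2*I) = -9/5 + 18*I/5

Sum of residues inside C: -2 + 4*I
∮_C f(z) dz = 2πi · (-2 + 4*I) = pi*(-8 - 4*I)

Final answer: pi*(-8 - 4*I)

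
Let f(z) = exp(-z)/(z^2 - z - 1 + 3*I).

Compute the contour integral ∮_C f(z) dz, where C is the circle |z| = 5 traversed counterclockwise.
pi*(4/13 - 6*I/13)*exp(1 - I) + pi*(-4/13 + 6*I/13)*exp(-2 + I)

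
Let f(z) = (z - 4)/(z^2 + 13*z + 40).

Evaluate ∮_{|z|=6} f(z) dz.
By the residue theorem, ∮_C f(z) dz = 2πi · (sum of the residues of f at the poles inside |z| = 6).

The denominator factors as (z + 8)*(z + 5), so the singularities of f are simple poles at z = -8, z = -5.
  |-8|² = 64 > 36 = 6², so this pole is outside the contour.
  |-5|² = 25 < 36 = 6², so this pole is inside the contour.

With P(z) = z - 4 and Q(z) = z^2 + 13*z + 40, each pole is simple, so Res(f, z₀) = P(z₀)/Q'(z₀) with Q'(z) = 2*z + 13.
  Res(f, -5) = P(-5)/Q'(-5) = (-9)/(3) = -3

∮_C f(z) dz = 2πi · (-3) = -6*I*pi

Final answer: -6*I*pi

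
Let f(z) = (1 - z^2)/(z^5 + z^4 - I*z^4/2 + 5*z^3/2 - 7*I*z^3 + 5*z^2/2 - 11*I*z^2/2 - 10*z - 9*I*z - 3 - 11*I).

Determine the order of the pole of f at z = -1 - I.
Factor the denominator:
  z^5 + z^4 - I*z^4/2 + 5*z^3/2 - 7*I*z^3 + 5*z^2/2 - 11*I*z^2/2 - 10*z - 9*I*z - 3 - 11*I = (z + 1 + I)^3*(z - 1 - 2*I)*(z - 1 - 3*I/2)

The numerator P(z) = 1 - z^2 has P(-1 - I) = 1 - 2*I ≠ 0, so no factor of (z + 1 + I) cancels.
Near z = -1 - I we can therefore write f(z) = g(z)/(z + 1 + I)^3 with g analytic at -1 - I and g(-1 - I) ≠ 0 (g is the numerator divided by the remaining denominator factors).

Hence z = -1 - I is a pole of order 3.

Final answer: 3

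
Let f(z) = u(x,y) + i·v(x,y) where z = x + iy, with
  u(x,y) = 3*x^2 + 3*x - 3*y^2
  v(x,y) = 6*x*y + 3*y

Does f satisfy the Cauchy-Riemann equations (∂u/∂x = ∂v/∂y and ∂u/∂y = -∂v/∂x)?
∂u/∂x = 6*x + 3
∂v/∂y = 6*x + 3
∂u/∂y = -6*y
∂v/∂x = 6*y
∂u/∂x = ∂v/∂y and ∂u/∂y = -∂v/∂x hold identically; f is analytic.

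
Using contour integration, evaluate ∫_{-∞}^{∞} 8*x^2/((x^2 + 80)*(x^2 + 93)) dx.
Let f(z) = 8*z^2/((z^2 + 80)*(z^2 + 93)). The denominator has no real zeros and deg Q - deg P = 2 ≥ 2, so the integral of f over the upper semicircle |z| = R tends to 0 as R → ∞. Closing the contour in the upper half-plane,
  ∫_{-∞}^{∞} f(x) dx = 2πi · Σ Res(f, z_k)  over the poles with Im z_k > 0.

Zeros of the denominator: z^2 + 80 = 0 gives z = ±4*sqrt(5)*I; z^2 + 93 = 0 gives z = ±sqrt(93)*I.
Upper half-plane: z = 4*sqrt(5)*I, z = sqrt(93)*I (simple).

Each pole is a simple zero of Q(z) = z^4 + 173*z^2 + 7440, so Res(f, z₀) = P(z₀)/Q'(z₀) with P(z) = 8*z^2, Q'(z) = 4*z^3 + 346*z:
  Res(f, 4*sqrt(5)*I) = (-640)/(104*sqrt(5)*I) = 16*sqrt(5)*I/13
  Res(f, sqrt(93)*I) = (-744)/(-26*sqrt(93)*I) = -4*sqrt(93)*I/13

Sum of residues: 4*I*(-sqrt(93) + 4*sqrt(5))/13
∫_{-∞}^{∞} f(x) dx = 2πi · (4*I*(-sqrt(93) + 4*sqrt(5))/13) = 8*pi*(-4*sqrt(5) + sqrt(93))/13

Final answer: 8*pi*(-4*sqrt(5) + sqrt(93))/13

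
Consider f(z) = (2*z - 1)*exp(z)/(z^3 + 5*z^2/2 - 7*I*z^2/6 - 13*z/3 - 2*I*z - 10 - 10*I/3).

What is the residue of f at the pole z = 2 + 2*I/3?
Write f(z) = P(z)/Q(z) with P(z) = (2*z - 1)*exp(z) and Q(z) = z^3 + 5*z^2/2 - 7*I*z^2/6 - 13*z/3 - 2*I*z - 10 - 10*I/3.
The denominator factors as Q(z) = (z + 3 - I)*(z - 2 - 2*I/3)*(z + 3/2 + I/2), so z = 2 + 2*I/3 is a simple zero of Q and P is analytic there; z = 2 + 2*I/3 is therefore a simple pole and
  Res(f, z₀) = P(z₀)/Q'(z₀).

Q'(z) = 3*z^2 + 5*z - 7*I*z/3 - 13/3 - 2*I, so Q'(2 + 2*I/3) = 161/9 + 14*I/3.
P(2 + 2*I/3) = (3 + 4*I/3)*exp(2 + 2*I/3).

Res(f, 2 + 2*I/3) = ((3 + 4*I/3)*exp(2 + 2*I/3))/(161/9 + 14*I/3) = (99/565 + 114*I/3955)*exp(2 + 2*I/3)

Final answer: (99/565 + 114*I/3955)*exp(2 + 2*I/3)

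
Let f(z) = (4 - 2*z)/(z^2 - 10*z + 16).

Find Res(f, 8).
Write f(z) = P(z)/Q(z) with P(z) = 4 - 2*z and Q(z) = z^2 - 10*z + 16.
The denominator factors as Q(z) = (z - 8)*(z - 2), so z = 8 is a simple zero of Q and P is analytic there; z = 8 is therefore a simple pole and
  Res(f, z₀) = P(z₀)/Q'(z₀).

Q'(z) = 2*z - 10, so Q'(8) = 6.
P(8) = -12.

Res(f, 8) = (-12)/(6) = -2

Final answer: -2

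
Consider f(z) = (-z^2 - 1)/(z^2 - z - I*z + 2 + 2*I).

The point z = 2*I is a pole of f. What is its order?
Factor the denominator:
  z^2 - z - I*z + 2 + 2*I = (z - 2*I)*(z - 1 + I)

The numerator P(z) = -z^2 - 1 has P(2*I) = 3 ≠ 0, so no factor of (z - 2*I) cancels.
Near z = 2*I we can therefore write f(z) = g(z)/(z - 2*I) with g analytic at 2*I and g(2*I) ≠ 0 (g is the numerator divided by the remaining denominator factors).

Hence z = 2*I is a pole of order 1.

Final answer: 1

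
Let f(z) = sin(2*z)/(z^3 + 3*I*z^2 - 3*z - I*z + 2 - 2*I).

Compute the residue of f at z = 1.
Write f(z) = P(z)/Q(z) with P(z) = sin(2*z) and Q(z) = z^3 + 3*I*z^2 - 3*z - I*z + 2 - 2*I.
The denominator factors as Q(z) = (z + 1 + I)*(z - 1)*(z + 2*I), so z = 1 is a simple zero of Q and P is analytic there; z = 1 is therefore a simple pole and
  Res(f, z₀) = P(z₀)/Q'(z₀).

Q'(z) = 3*z^2 + 6*I*z - 3 - I, so Q'(1) = 5*I.
P(1) = sin(2).

Res(f, 1) = (sin(2))/(5*I) = -I*sin(2)/5

Final answer: -I*sin(2)/5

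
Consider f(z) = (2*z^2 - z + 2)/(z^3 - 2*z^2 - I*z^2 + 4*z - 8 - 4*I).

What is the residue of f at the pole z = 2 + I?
Write f(z) = P(z)/Q(z) with P(z) = 2*z^2 - z + 2 and Q(z) = z^3 - 2*z^2 - I*z^2 + 4*z - 8 - 4*I.
The denominator factors as Q(z) = (z - 2 - I)*(z - 2*I)*(z + 2*I), so z = 2 + I is a simple zero of Q and P is analytic there; z = 2 + I is therefore a simple pole and
  Res(f, z₀) = P(z₀)/Q'(z₀).

Q'(z) = 3*z^2 - 4*z - 2*I*z + 4, so Q'(2 + I) = 7 + 4*I.
P(2 + I) = 6 + 7*I.

Res(f, 2 + I) = (6 + 7*I)/(7 + 4*I) = 14/13 + 5*I/13

Final answer: 14/13 + 5*I/13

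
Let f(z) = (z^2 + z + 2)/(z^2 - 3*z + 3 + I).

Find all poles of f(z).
The singularities of f are the zeros of the denominator. Factoring,
  z^2 - 3*z + 3 + I = (z - 1 - I)*(z - 2 + I)
so the candidates are z = 1 + I, z = 2 - I.

Check the numerator P(z) = z^2 + z + 2 at each one:
  P(1 + I) = 3 + 3*I ≠ 0, so z = 1 + I is a (simple) pole.
  P(2 - I) = 7 - 5*I ≠ 0, so z = 2 - I is a (simple) pole.

Poles of f: {1 + I, 2 - I}

Final answer: {1 + I, 2 - I}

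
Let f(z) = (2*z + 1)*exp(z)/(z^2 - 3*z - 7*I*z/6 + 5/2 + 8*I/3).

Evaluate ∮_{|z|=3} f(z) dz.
By the residue theorem, ∮_C f(z) dz = 2πi · (sum of the residues of f at the poles inside |z| = 3).

The denominator factors as (z - 2 + I/3)*(z - 1 - 3*I/2), so the singularities of f are simple poles at z = 2 - I/3, z = 1 + 3*I/2.
  |2 - I/3|² = 37/9 < 9 = 3², so this pole is inside the contour.
  |1 + 3*I/2|² = 13/4 < 9 = 3², so this pole is inside the contour.

With P(z) = (2*z + 1)*exp(z) and Q(z) = z^2 - 3*z - 7*I*z/6 + 5/2 + 8*I/3, each pole is simple, so Res(f, z₀) = P(z₀)/Q'(z₀) with Q'(z) = 2*z - 3 - 7*I/6.
  Res(f, 2 - I/3) = P(2 - I/3)/Q'(2 - I/3) = ((5 - 2*I/3)*exp(2 - I/3))/(1 - 11*I/6) = (224/157 + 306*I/157)*exp(2 - I/3)
  Res(f, 1 + 3*I/2) = P(1 + 3*I/2)/Q'(1 + 3*I/2) = ((3 + 3*I)*exp(1 + 3*I/2))/(-1 + 11*I/6) = (90/157 - 306*I/157)*exp(1 + 3*I/2)

Sum of residues inside C: (90/157 - 306*I/157)*exp(1 + 3*I/2) + (224/157 + 306*I/157)*exp(2 - I/3)
∮_C f(z) dz = 2πi · ((90/157 - 306*I/157)*exp(1 + 3*I/2) + (224/157 + 306*I/157)*exp(2 - I/3)) = pi*(612/157 + 180*I/157)*exp(1 + 3*I/2) + pi*(-612/157 + 448*I/157)*exp(2 - I/3)

Final answer: pi*(612/157 + 180*I/157)*exp(1 + 3*I/2) + pi*(-612/157 + 448*I/157)*exp(2 - I/3)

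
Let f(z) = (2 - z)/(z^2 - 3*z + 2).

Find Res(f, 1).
Write f(z) = P(z)/Q(z) with P(z) = 2 - z and Q(z) = z^2 - 3*z + 2.
The denominator factors as Q(z) = (z - 1)*(z - 2), so z = 1 is a simple zero of Q and P is analytic there; z = 1 is therefore a simple pole and
  Res(f, z₀) = P(z₀)/Q'(z₀).

Q'(z) = 2*z - 3, so Q'(1) = -1.
P(1) = 1.

Res(f, 1) = (1)/(-1) = -1

Final answer: -1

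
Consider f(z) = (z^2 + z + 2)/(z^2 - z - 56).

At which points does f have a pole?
The singularities of f are the zeros of the denominator. Factoring,
  z^2 - z - 56 = (z + 7)*(z - 8)
so the candidates are z = -7, z = 8.

Check the numerator P(z) = z^2 + z + 2 at each one:
  P(-7) = 44 ≠ 0, so z = -7 is a (simple) pole.
  P(8) = 74 ≠ 0, so z = 8 is a (simple) pole.

Poles of f: {-7, 8}

Final answer: {-7, 8}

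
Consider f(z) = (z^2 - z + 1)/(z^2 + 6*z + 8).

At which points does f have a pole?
{-4, -2}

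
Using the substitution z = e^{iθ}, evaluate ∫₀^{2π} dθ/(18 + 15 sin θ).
Call the integral J. The integrand is 2π-periodic and we integrate over a full period, so shifting θ does not change the value (θ → θ + π/2 turns sin θ into cos θ). Hence
  J = ∫₀^{2π} dθ/(18 + 15 cos θ).
Put z = e^{iθ}: then cos θ = (z + 1/z)/2, dθ = dz/(iz), and z runs once counterclockwise around |z| = 1:
  J = ∮_{|z|=1} 1/(18 + 15*(z + 1/z)/2) · dz/(iz) = (2/i) ∮_{|z|=1} dz/(15*z^2 + 36*z + 15).
The roots of 15*z^2 + 36*z + 15 are z = (-18 ± sqrt(18^2 - 15^2))/15, with sqrt(99) = 3*sqrt(11); their product is 1, so only z₊ = -6/5 + sqrt(11)/5 lies inside the unit circle (z₋ = -6/5 - sqrt(11)/5 lies outside).
z₊ is a simple zero of q(z) = 15*z^2 + 36*z + 15, so Res(1/q, z₊) = 1/q'(z₊) with q'(z) = 30*z + 36; and q'(z₊) = 15*(z₊ - z₋) = 6*sqrt(11).
Therefore J = (2/i) · 2πi · 1/(6*sqrt(11)) = 2*pi/(3*sqrt(11)) = 2*sqrt(11)*pi/33

Final answer: 2*sqrt(11)*pi/33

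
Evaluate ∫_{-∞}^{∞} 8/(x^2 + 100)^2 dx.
Let f(z) = 8/(z^2 + 100)^2. The denominator has no real zeros and deg Q - deg P = 4 ≥ 2, so the integral of f over the upper semicircle |z| = R tends to 0 as R → ∞. Closing the contour in the upper half-plane,
  ∫_{-∞}^{∞} f(x) dx = 2πi · Σ Res(f, z_k)  over the poles with Im z_k > 0.

Zeros of the denominator: z^2 + 100 = 0 gives z = ±10*I.
Upper half-plane: z = 10*I (a pole of order 2).

Write f(z) = g(z)/(z - 10*I)^2 with g(z) = 8/(z + 10*I)^2. For a double pole, Res(f, z₀) = g'(z₀):
  g'(z) = -16/(z + 10*I)^3
  Res(f, 10*I) = g'(10*I) = -I/500

∫_{-∞}^{∞} f(x) dx = 2πi · (-I/500) = pi/250

Final answer: pi/250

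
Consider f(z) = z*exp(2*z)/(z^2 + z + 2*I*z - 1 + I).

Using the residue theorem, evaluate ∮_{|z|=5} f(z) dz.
By the residue theorem, ∮_C f(z) dz = 2πi · (sum of the residues of f at the poles inside |z| = 5).

The denominator factors as (z + 1 + I)*(z + I), so the singularities of f are simple poles at z = -1 - I, z = -I.
  |-1 - I|² = 2 < 25 = 5², so this pole is inside the contour.
  |-I|² = 1 < 25 = 5², so this pole is inside the contour.

With P(z) = z*exp(2*z) and Q(z) = z^2 + z + 2*I*z - 1 + I, each pole is simple, so Res(f, z₀) = P(z₀)/Q'(z₀) with Q'(z) = 2*z + 1 + 2*I.
  Res(f, -1 - I) = P(-1 - I)/Q'(-1 - I) = ((-1 - I)*exp(-2 - 2*I))/(-1) = (1 + I)*exp(-2 - 2*I)
  Res(f, -I) = P(-I)/Q'(-I) = (-I*exp(-2*I))/(1) = -I*exp(-2*I)

Sum of residues inside C: (1 + I)*exp(-2 - 2*I) - I*exp(-2*I)
∮_C f(z) dz = 2πi · ((1 + I)*exp(-2 - 2*I) - I*exp(-2*I)) = 2*pi*exp(-2*I) + pi*(-2 + 2*I)*exp(-2 - 2*I)

Final answer: 2*pi*exp(-2*I) + pi*(-2 + 2*I)*exp(-2 - 2*I)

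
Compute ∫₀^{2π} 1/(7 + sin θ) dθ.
Call the integral J. The integrand is 2π-periodic and we integrate over a full period, so shifting θ does not change the value (θ → θ + π/2 turns sin θ into cos θ). Hence
  J = ∫₀^{2π} dθ/(7 + cos θ).
Put z = e^{iθ}: then cos θ = (z + 1/z)/2, dθ = dz/(iz), and z runs once counterclockwise around |z| = 1:
  J = ∮_{|z|=1} 1/(7 + (z + 1/z)/2) · dz/(iz) = (2/i) ∮_{|z|=1} dz/(z^2 + 14*z + 1).
The roots of z^2 + 14*z + 1 are z = (-7 ± sqrt(7^2 - 1^2)), with sqrt(48) = 4*sqrt(3); their product is 1, so only z₊ = -7 + 4*sqrt(3) lies inside the unit circle (z₋ = -7 - 4*sqrt(3) lies outside).
z₊ is a simple zero of q(z) = z^2 + 14*z + 1, so Res(1/q, z₊) = 1/q'(z₊) with q'(z) = 2*z + 14; and q'(z₊) = (z₊ - z₋) = 8*sqrt(3).
Therefore J = (2/i) · 2πi · 1/(8*sqrt(3)) = 2*pi/(4*sqrt(3)) = sqrt(3)*pi/6

Final answer: sqrt(3)*pi/6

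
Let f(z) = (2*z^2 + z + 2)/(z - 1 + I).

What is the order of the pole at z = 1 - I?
1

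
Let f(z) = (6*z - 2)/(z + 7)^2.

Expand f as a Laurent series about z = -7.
Put w = z - (-7), i.e. z = w - 7. The denominator is w^2, so it suffices to rewrite the numerator in powers of w.

P(z) = 6*z - 2
P(w - 7) = -44 + 6*w

Dividing each term by w^2:
  f = -44/w^2 + 6/w

Substituting back w = z + 7:
  f(z) = -44/(z + 7)^2 + 6/(z + 7)

The series is finite because the numerator is a polynomial; the negative powers form the principal part, and the coefficient of 1/(z + 7) gives Res(f, -7) = 6.

Final answer: -44/(z + 7)^2 + 6/(z + 7)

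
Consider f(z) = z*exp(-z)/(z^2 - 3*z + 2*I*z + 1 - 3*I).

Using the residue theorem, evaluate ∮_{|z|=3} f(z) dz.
By the residue theorem, ∮_C f(z) dz = 2πi · (sum of the residues of f at the poles inside |z| = 3).

The denominator factors as (z - 1 + I)*(z - 2 + I), so the singularities of f are simple poles at z = 1 - I, z = 2 - I.
  |1 - I|² = 2 < 9 = 3², so this pole is inside the contour.
  |2 - I|² = 5 < 9 = 3², so this pole is inside the contour.

With P(z) = z*exp(-z) and Q(z) = z^2 - 3*z + 2*I*z + 1 - 3*I, each pole is simple, so Res(f, z₀) = P(z₀)/Q'(z₀) with Q'(z) = 2*z - 3 + 2*I.
  Res(f, 1 - I) = P(1 - I)/Q'(1 - I) = ((1 - I)*exp(-1 + I))/(-1) = (-1 + I)*exp(-1 + I)
  Res(f, 2 - I) = P(2 - I)/Q'(2 - I) = ((2 - I)*exp(-2 + I))/(1) = (2 - I)*exp(-2 + I)

Sum of residues inside C: (-1 + I)*exp(-1 + I) + (2 - I)*exp(-2 + I)
∮_C f(z) dz = 2πi · ((-1 + I)*exp(-1 + I) + (2 - I)*exp(-2 + I)) = pi*(-2 - 2*I)*exp(-1 + I) + pi*(2 + 4*I)*exp(-2 + I)

Final answer: pi*(-2 - 2*I)*exp(-1 + I) + pi*(2 + 4*I)*exp(-2 + I)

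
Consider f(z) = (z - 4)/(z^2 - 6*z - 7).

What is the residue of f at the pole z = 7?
Write f(z) = P(z)/Q(z) with P(z) = z - 4 and Q(z) = z^2 - 6*z - 7.
The denominator factors as Q(z) = (z - 7)*(z + 1), so z = 7 is a simple zero of Q and P is analytic there; z = 7 is therefore a simple pole and
  Res(f, z₀) = P(z₀)/Q'(z₀).

Q'(z) = 2*z - 6, so Q'(7) = 8.
P(7) = 3.

Res(f, 7) = (3)/(8) = 3/8

Final answer: 3/8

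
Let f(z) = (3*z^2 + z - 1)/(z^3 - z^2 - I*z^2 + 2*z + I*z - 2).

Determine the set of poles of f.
{-I, 2*I, 1}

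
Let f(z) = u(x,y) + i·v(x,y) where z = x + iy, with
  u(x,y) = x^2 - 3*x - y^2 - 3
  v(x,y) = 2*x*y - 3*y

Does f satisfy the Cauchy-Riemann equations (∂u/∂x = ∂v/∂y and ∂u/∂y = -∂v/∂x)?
∂u/∂x = 2*x - 3
∂v/∂y = 2*x - 3
∂u/∂y = -2*y
∂v/∂x = 2*y
∂u/∂x = ∂v/∂y and ∂u/∂y = -∂v/∂x hold identically; f is analytic.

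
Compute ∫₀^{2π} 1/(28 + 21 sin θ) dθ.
Call the integral J. The integrand is 2π-periodic and we integrate over a full period, so shifting θ does not change the value (θ → θ + π/2 turns sin θ into cos θ). Hence
  J = ∫₀^{2π} dθ/(28 + 21 cos θ).
Put z = e^{iθ}: then cos θ = (z + 1/z)/2, dθ = dz/(iz), and z runs once counterclockwise around |z| = 1:
  J = ∮_{|z|=1} 1/(28 + 21*(z + 1/z)/2) · dz/(iz) = (2/i) ∮_{|z|=1} dz/(21*z^2 + 56*z + 21).
The roots of 21*z^2 + 56*z + 21 are z = (-28 ± sqrt(28^2 - 21^2))/21, with sqrt(343) = 7*sqrt(7); their product is 1, so only z₊ = -4/3 + sqrt(7)/3 lies inside the unit circle (z₋ = -4/3 - sqrt(7)/3 lies outside).
z₊ is a simple zero of q(z) = 21*z^2 + 56*z + 21, so Res(1/q, z₊) = 1/q'(z₊) with q'(z) = 42*z + 56; and q'(z₊) = 21*(z₊ - z₋) = 14*sqrt(7).
Therefore J = (2/i) · 2πi · 1/(14*sqrt(7)) = 2*pi/(7*sqrt(7)) = 2*sqrt(7)*pi/49

Final answer: 2*sqrt(7)*pi/49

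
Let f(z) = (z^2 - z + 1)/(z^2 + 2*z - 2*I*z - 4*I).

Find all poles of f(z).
The singularities of f are the zeros of the denominator. Factoring,
  z^2 + 2*z - 2*I*z - 4*I = (z - 2*I)*(z + 2)
so the candidates are z = 2*I, z = -2.

Check the numerator P(z) = z^2 - z + 1 at each one:
  P(2*I) = -3 - 2*I ≠ 0, so z = 2*I is a (simple) pole.
  P(-2) = 7 ≠ 0, so z = -2 is a (simple) pole.

Poles of f: {-2, 2*I}

Final answer: {-2, 2*I}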